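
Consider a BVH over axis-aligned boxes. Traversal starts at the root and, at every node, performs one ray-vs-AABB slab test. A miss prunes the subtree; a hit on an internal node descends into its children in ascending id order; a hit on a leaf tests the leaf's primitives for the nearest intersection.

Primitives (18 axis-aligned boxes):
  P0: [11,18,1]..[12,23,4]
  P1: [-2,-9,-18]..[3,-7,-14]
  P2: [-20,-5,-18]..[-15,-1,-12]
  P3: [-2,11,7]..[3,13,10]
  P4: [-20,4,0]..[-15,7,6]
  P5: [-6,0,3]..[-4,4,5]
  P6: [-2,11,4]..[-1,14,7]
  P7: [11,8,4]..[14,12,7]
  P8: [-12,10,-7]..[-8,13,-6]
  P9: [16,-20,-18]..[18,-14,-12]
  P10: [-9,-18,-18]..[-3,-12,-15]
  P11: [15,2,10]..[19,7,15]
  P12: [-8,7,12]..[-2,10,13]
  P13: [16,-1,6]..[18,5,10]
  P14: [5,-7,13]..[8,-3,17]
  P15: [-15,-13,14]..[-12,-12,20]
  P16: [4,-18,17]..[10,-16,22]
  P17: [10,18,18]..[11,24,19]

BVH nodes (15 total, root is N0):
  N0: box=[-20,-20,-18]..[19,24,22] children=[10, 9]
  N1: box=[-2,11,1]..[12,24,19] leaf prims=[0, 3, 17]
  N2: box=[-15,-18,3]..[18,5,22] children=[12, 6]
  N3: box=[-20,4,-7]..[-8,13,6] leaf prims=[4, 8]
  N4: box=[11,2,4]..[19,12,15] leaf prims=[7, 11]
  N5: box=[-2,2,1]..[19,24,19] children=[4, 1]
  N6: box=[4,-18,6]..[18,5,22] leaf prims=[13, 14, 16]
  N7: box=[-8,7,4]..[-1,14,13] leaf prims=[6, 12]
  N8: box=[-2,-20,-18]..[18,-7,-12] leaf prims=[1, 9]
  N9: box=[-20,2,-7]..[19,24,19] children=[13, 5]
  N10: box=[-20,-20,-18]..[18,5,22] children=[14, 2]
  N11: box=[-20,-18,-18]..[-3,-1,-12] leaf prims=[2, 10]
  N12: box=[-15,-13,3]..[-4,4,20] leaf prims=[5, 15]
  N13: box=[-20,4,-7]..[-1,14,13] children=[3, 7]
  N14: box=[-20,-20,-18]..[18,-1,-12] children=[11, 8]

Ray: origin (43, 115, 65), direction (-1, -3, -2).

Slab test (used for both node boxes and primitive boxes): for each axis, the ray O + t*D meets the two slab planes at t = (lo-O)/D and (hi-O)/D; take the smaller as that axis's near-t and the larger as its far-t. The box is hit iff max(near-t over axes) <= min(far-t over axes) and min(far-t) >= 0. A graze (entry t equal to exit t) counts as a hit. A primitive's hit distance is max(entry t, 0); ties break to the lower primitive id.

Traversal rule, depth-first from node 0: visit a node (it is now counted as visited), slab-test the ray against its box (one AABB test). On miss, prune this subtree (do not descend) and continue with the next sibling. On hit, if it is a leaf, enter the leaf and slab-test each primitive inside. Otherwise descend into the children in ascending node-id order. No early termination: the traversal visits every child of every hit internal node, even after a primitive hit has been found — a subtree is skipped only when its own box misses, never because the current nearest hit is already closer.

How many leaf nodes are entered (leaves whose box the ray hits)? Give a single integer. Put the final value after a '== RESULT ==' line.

Traverse from the root:
N0 x:[24,63] y:[91/3,45] z:[43/2,83/2] -> hit [91/3,83/2], descend [9, 10]
  N9 x:[24,63] y:[91/3,113/3] z:[23,36] -> hit [91/3,36], descend [5, 13]
    N5 x:[24,45] y:[91/3,113/3] z:[23,32] -> hit [91/3,32], descend [1, 4]
      N1 x:[31,45] y:[91/3,104/3] z:[23,32] -> hit [31,32] leaf, test {P0@t=31, P3(miss), P17(miss)}
      N4 x:[24,32] y:[103/3,113/3] z:[25,61/2] -> miss, prune
    N13 x:[44,63] y:[101/3,37] z:[26,36] -> miss, prune
  N10 x:[25,63] y:[110/3,45] z:[43/2,83/2] -> hit [110/3,83/2], descend [2, 14]
    N2 x:[25,58] y:[110/3,133/3] z:[43/2,31] -> miss, prune
    N14 x:[25,63] y:[116/3,45] z:[77/2,83/2] -> hit [116/3,83/2], descend [8, 11]
      N8 x:[25,45] y:[122/3,45] z:[77/2,83/2] -> hit [122/3,83/2] leaf, test {P1@t=122/3, P9(miss)}
      N11 x:[46,63] y:[116/3,133/3] z:[77/2,83/2] -> miss, prune

11 AABB tests over nodes [0, 9, 5, 1, 4, 13, 10, 2, 14, 8, 11]; 2 leaves entered; closest P0.

== RESULT ==
2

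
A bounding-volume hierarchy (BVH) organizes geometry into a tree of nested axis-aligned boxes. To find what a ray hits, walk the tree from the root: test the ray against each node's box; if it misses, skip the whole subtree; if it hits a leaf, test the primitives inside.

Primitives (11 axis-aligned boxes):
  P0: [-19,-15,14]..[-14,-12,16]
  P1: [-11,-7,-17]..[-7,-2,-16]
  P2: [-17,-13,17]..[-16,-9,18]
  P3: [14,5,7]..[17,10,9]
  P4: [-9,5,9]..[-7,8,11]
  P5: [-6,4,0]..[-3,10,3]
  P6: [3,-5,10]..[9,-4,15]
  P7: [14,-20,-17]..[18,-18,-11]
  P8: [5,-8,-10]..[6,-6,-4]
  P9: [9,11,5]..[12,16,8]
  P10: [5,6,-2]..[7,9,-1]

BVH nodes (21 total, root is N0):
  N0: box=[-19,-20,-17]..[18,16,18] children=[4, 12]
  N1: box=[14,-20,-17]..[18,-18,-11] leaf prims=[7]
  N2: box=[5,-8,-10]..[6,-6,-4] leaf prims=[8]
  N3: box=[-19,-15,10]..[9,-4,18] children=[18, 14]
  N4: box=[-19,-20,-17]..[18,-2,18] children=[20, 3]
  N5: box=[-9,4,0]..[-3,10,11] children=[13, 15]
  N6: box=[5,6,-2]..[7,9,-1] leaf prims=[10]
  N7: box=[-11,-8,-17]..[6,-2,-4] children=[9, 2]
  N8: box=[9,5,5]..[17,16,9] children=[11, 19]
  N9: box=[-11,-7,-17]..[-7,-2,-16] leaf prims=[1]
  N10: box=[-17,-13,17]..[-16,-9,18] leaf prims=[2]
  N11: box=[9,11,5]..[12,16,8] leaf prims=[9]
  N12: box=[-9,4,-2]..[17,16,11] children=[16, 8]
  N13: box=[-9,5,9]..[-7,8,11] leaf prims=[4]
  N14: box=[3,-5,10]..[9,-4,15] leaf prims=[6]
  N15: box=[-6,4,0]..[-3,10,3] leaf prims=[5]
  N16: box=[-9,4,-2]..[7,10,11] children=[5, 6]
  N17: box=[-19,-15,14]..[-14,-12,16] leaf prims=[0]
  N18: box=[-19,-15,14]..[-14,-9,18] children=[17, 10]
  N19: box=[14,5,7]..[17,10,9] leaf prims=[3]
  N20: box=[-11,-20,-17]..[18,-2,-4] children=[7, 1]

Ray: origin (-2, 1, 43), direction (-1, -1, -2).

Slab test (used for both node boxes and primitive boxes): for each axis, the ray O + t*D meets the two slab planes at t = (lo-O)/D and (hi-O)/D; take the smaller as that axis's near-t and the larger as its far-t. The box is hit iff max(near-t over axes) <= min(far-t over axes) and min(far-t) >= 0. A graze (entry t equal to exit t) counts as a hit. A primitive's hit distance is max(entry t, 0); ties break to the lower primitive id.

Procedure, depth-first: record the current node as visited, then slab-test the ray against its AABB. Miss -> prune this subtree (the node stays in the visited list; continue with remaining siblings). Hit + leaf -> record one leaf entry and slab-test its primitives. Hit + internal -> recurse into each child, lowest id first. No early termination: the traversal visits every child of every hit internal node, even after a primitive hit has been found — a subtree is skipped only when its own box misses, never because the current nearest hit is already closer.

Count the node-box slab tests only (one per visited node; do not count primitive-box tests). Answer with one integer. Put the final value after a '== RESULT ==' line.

Walk:
N0 x:[-20,17] y:[-15,21] z:[25/2,30] -> hit [25/2,17], descend [4, 12]
  N4 x:[-20,17] y:[3,21] z:[25/2,30] -> hit [25/2,17], descend [3, 20]
    N3 x:[-11,17] y:[5,16] z:[25/2,33/2] -> hit [25/2,16], descend [14, 18]
      N14 x:[-11,-5] y:[5,6] z:[14,33/2] -> miss, prune
      N18 x:[12,17] y:[10,16] z:[25/2,29/2] -> hit [25/2,29/2], descend [10, 17]
        N10 x:[14,15] y:[10,14] z:[25/2,13] -> miss, prune
        N17 x:[12,17] y:[13,16] z:[27/2,29/2] -> hit [27/2,29/2] leaf, test {P0@t=27/2}
    N20 x:[-20,9] y:[3,21] z:[47/2,30] -> miss, prune
  N12 x:[-19,7] y:[-15,-3] z:[16,45/2] -> miss, prune

Visited [0, 4, 3, 14, 18, 10, 17, 20, 12]. Tests: 9 box, 1 leaf. Nearest: P0.

== RESULT ==
9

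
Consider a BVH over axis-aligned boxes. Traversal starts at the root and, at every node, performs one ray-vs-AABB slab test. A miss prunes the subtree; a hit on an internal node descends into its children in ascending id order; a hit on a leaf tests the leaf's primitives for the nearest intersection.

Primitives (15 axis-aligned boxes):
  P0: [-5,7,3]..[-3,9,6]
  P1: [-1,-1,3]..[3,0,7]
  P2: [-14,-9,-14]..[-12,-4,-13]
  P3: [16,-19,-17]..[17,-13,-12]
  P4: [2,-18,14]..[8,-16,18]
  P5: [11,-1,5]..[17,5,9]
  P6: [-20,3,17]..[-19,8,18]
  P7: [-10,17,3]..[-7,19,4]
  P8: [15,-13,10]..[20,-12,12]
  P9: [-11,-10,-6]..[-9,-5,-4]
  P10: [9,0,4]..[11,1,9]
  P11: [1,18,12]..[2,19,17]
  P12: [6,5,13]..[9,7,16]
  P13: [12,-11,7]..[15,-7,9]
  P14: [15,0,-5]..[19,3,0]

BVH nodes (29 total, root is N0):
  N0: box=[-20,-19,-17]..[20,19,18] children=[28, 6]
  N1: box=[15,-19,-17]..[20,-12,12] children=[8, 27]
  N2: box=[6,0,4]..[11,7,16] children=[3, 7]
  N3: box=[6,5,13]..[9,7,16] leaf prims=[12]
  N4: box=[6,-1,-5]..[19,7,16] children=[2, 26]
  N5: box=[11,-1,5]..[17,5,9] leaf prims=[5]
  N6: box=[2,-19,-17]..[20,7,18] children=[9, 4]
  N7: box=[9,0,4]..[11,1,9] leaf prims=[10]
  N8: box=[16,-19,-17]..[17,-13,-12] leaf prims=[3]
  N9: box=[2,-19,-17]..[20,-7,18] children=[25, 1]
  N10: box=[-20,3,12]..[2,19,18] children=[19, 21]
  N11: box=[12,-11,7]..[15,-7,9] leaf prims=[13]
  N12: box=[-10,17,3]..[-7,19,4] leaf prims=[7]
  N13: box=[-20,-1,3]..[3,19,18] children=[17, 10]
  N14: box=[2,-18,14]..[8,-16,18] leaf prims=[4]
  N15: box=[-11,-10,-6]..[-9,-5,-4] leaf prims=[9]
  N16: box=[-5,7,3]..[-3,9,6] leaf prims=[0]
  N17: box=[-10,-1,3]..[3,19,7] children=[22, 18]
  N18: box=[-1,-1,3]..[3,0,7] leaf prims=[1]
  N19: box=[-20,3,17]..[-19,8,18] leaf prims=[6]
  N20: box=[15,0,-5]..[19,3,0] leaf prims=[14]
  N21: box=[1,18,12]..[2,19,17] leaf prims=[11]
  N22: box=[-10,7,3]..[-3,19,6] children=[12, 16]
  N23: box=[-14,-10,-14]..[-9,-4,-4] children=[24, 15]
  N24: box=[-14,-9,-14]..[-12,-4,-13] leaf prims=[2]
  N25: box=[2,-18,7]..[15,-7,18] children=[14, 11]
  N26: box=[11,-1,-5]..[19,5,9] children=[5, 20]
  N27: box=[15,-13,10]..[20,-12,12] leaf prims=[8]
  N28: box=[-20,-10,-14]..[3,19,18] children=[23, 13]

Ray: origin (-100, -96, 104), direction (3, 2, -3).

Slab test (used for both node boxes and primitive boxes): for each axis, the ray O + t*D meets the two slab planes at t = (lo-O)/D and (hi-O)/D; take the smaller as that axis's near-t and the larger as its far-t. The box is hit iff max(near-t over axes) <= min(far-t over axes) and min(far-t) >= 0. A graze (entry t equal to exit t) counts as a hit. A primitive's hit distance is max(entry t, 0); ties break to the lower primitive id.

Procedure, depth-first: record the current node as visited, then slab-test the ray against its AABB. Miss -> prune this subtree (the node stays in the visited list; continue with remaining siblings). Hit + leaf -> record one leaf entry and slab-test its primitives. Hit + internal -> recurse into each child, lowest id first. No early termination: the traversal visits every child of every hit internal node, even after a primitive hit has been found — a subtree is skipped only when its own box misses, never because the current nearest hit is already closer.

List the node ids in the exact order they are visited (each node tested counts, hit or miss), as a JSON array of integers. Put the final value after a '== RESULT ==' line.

Trace the traversal:
N0 x:[80/3,40] y:[77/2,115/2] z:[86/3,121/3] -> hit [77/2,40], descend [6, 28]
  N6 x:[34,40] y:[77/2,103/2] z:[86/3,121/3] -> hit [77/2,40], descend [4, 9]
    N4 x:[106/3,119/3] y:[95/2,103/2] z:[88/3,109/3] -> miss, prune
    N9 x:[34,40] y:[77/2,89/2] z:[86/3,121/3] -> hit [77/2,40], descend [1, 25]
      N1 x:[115/3,40] y:[77/2,42] z:[92/3,121/3] -> hit [77/2,40], descend [8, 27]
        N8 x:[116/3,39] y:[77/2,83/2] z:[116/3,121/3] -> hit [116/3,39] leaf, test {P3@t=116/3}
        N27 x:[115/3,40] y:[83/2,42] z:[92/3,94/3] -> miss, prune
      N25 x:[34,115/3] y:[39,89/2] z:[86/3,97/3] -> miss, prune
  N28 x:[80/3,103/3] y:[43,115/2] z:[86/3,118/3] -> miss, prune

Summary -> nodes [0, 6, 4, 9, 1, 8, 27, 25, 28]; box-tests=9; leaf-entries=1; first=P3

== RESULT ==
[0, 6, 4, 9, 1, 8, 27, 25, 28]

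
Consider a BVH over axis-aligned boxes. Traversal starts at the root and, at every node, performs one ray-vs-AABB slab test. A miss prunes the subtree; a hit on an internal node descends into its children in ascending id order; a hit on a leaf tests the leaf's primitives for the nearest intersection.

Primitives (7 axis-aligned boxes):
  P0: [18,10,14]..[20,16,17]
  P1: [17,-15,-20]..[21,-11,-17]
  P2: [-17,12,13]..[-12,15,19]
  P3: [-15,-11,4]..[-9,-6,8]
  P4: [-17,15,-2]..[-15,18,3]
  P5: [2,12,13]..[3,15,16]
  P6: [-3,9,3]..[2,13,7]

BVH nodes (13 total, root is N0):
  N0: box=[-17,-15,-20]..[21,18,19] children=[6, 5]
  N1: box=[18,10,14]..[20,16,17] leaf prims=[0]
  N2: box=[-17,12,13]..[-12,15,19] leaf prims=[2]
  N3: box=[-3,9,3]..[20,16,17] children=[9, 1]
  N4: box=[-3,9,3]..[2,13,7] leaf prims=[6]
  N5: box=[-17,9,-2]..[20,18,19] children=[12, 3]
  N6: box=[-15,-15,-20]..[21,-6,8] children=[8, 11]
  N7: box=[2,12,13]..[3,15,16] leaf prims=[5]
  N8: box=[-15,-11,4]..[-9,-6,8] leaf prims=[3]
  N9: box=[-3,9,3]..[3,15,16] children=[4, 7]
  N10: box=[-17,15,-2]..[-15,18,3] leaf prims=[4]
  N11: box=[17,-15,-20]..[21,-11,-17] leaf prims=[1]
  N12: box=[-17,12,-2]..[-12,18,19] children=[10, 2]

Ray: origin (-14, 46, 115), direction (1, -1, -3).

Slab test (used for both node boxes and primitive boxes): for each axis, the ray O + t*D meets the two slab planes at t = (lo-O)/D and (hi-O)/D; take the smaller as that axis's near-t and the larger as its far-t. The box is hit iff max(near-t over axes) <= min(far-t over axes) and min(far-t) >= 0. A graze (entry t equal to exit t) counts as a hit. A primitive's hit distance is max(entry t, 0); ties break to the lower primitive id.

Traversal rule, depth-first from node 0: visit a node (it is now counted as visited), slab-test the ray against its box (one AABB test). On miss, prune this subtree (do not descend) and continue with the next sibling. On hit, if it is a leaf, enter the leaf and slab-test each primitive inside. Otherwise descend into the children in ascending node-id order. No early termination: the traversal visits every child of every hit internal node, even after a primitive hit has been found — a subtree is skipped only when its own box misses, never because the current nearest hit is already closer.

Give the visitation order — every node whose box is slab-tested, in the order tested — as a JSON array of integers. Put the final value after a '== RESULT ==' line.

Walk:
N0 x:[-3,35] y:[28,61] z:[32,45] -> hit [32,35], descend [5, 6]
  N5 x:[-3,34] y:[28,37] z:[32,39] -> hit [32,34], descend [3, 12]
    N3 x:[11,34] y:[30,37] z:[98/3,112/3] -> hit [98/3,34], descend [1, 9]
      N1 x:[32,34] y:[30,36] z:[98/3,101/3] -> hit [98/3,101/3] leaf, test {P0@t=98/3}
      N9 x:[11,17] y:[31,37] z:[33,112/3] -> miss, prune
    N12 x:[-3,2] y:[28,34] z:[32,39] -> miss, prune
  N6 x:[-1,35] y:[52,61] z:[107/3,45] -> miss, prune

Summary -> nodes [0, 5, 3, 1, 9, 12, 6]; box-tests=7; leaf-entries=1; first=P0

== RESULT ==
[0, 5, 3, 1, 9, 12, 6]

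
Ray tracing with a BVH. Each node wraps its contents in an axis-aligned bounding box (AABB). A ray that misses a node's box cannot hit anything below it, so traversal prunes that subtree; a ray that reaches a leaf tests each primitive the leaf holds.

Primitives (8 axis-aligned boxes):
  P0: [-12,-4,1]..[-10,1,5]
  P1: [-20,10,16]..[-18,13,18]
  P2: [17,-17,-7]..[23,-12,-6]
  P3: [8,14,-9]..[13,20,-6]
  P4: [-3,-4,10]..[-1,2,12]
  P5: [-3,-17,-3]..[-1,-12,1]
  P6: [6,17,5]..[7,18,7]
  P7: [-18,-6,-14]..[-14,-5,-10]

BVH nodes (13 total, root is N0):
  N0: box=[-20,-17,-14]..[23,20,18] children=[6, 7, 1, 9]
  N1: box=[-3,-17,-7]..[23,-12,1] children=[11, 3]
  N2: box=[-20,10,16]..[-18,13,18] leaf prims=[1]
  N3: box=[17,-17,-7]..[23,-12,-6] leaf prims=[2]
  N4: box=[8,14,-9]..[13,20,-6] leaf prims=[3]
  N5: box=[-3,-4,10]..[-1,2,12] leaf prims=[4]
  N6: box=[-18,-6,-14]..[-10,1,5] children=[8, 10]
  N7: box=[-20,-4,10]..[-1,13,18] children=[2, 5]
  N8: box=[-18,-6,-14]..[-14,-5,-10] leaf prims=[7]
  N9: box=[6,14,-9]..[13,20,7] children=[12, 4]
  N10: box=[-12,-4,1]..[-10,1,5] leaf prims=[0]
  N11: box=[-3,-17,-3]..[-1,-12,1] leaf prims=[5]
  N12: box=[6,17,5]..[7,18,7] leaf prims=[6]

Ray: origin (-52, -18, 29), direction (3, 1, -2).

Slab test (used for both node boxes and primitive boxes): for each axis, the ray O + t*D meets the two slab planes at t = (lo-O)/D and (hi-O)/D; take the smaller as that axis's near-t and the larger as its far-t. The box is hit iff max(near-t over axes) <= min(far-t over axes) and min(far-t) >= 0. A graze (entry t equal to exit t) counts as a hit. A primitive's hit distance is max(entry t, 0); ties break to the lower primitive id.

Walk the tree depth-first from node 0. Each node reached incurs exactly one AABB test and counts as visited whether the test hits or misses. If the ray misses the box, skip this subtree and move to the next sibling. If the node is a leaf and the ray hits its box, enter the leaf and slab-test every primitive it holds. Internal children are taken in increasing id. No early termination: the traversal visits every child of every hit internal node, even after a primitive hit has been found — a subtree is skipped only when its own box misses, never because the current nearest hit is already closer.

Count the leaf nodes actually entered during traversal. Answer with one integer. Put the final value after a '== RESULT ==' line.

Traverse from the root:
N0 x:[32/3,25] y:[1,38] z:[11/2,43/2] -> hit [32/3,43/2], descend [1, 6, 7, 9]
  N1 x:[49/3,25] y:[1,6] z:[14,18] -> miss, prune
  N6 x:[34/3,14] y:[12,19] z:[12,43/2] -> hit [12,14], descend [8, 10]
    N8 x:[34/3,38/3] y:[12,13] z:[39/2,43/2] -> miss, prune
    N10 x:[40/3,14] y:[14,19] z:[12,14] -> hit [14,14] leaf, test {P0@t=14}
  N7 x:[32/3,17] y:[14,31] z:[11/2,19/2] -> miss, prune
  N9 x:[58/3,65/3] y:[32,38] z:[11,19] -> miss, prune

Visited [0, 1, 6, 8, 10, 7, 9]. Tests: 7 box, 1 leaf. Nearest: P0.

== RESULT ==
1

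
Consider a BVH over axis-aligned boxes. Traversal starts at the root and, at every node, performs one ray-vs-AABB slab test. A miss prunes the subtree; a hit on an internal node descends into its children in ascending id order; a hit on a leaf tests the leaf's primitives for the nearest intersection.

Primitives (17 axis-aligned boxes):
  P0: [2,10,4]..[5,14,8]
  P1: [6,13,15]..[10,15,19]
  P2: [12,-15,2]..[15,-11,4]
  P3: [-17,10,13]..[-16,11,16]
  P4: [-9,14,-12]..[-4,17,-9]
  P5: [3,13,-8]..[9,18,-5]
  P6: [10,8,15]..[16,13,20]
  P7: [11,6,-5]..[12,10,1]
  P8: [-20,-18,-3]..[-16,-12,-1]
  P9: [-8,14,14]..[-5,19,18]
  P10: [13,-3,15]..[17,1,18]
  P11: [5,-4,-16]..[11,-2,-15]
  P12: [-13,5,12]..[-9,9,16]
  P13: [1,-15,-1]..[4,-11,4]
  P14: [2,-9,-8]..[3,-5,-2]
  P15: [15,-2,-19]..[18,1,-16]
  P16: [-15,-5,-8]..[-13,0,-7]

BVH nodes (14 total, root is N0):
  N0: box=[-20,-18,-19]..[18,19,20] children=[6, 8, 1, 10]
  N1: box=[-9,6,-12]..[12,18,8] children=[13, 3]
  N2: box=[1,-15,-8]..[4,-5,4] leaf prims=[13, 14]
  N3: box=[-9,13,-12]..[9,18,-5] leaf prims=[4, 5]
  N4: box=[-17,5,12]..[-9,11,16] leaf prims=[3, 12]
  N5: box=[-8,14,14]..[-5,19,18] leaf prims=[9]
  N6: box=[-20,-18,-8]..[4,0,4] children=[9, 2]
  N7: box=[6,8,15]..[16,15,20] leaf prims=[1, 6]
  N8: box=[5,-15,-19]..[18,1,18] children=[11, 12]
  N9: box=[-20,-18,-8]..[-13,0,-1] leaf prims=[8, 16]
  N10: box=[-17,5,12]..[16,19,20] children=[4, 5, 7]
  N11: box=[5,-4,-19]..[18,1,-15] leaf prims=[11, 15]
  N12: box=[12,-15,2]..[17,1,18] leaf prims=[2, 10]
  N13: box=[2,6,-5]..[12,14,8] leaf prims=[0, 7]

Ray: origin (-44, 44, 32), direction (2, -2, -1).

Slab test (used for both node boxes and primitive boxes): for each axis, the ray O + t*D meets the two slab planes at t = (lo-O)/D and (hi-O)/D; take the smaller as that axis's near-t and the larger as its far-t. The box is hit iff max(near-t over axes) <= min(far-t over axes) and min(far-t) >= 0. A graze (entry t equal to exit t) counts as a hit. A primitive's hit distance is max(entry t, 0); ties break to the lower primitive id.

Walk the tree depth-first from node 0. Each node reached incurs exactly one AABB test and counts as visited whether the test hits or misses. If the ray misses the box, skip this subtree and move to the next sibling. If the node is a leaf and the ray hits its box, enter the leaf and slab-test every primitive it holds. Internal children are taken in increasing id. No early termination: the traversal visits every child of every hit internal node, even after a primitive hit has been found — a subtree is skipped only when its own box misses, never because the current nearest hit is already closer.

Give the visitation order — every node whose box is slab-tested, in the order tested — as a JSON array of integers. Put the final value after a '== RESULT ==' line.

Walk:
N0 x:[12,31] y:[25/2,31] z:[12,51] -> hit [25/2,31], descend [1, 6, 8, 10]
  N1 x:[35/2,28] y:[13,19] z:[24,44] -> miss, prune
  N6 x:[12,24] y:[22,31] z:[28,40] -> miss, prune
  N8 x:[49/2,31] y:[43/2,59/2] z:[14,51] -> hit [49/2,59/2], descend [11, 12]
    N11 x:[49/2,31] y:[43/2,24] z:[47,51] -> miss, prune
    N12 x:[28,61/2] y:[43/2,59/2] z:[14,30] -> hit [28,59/2] leaf, test {P2@t=28, P10(miss)}
  N10 x:[27/2,30] y:[25/2,39/2] z:[12,20] -> hit [27/2,39/2], descend [4, 5, 7]
    N4 x:[27/2,35/2] y:[33/2,39/2] z:[16,20] -> hit [33/2,35/2] leaf, test {P3(miss), P12@t=35/2}
    N5 x:[18,39/2] y:[25/2,15] z:[14,18] -> miss, prune
    N7 x:[25,30] y:[29/2,18] z:[12,17] -> miss, prune

10 AABB tests over nodes [0, 1, 6, 8, 11, 12, 10, 4, 5, 7]; 2 leaves entered; closest P12.

== RESULT ==
[0, 1, 6, 8, 11, 12, 10, 4, 5, 7]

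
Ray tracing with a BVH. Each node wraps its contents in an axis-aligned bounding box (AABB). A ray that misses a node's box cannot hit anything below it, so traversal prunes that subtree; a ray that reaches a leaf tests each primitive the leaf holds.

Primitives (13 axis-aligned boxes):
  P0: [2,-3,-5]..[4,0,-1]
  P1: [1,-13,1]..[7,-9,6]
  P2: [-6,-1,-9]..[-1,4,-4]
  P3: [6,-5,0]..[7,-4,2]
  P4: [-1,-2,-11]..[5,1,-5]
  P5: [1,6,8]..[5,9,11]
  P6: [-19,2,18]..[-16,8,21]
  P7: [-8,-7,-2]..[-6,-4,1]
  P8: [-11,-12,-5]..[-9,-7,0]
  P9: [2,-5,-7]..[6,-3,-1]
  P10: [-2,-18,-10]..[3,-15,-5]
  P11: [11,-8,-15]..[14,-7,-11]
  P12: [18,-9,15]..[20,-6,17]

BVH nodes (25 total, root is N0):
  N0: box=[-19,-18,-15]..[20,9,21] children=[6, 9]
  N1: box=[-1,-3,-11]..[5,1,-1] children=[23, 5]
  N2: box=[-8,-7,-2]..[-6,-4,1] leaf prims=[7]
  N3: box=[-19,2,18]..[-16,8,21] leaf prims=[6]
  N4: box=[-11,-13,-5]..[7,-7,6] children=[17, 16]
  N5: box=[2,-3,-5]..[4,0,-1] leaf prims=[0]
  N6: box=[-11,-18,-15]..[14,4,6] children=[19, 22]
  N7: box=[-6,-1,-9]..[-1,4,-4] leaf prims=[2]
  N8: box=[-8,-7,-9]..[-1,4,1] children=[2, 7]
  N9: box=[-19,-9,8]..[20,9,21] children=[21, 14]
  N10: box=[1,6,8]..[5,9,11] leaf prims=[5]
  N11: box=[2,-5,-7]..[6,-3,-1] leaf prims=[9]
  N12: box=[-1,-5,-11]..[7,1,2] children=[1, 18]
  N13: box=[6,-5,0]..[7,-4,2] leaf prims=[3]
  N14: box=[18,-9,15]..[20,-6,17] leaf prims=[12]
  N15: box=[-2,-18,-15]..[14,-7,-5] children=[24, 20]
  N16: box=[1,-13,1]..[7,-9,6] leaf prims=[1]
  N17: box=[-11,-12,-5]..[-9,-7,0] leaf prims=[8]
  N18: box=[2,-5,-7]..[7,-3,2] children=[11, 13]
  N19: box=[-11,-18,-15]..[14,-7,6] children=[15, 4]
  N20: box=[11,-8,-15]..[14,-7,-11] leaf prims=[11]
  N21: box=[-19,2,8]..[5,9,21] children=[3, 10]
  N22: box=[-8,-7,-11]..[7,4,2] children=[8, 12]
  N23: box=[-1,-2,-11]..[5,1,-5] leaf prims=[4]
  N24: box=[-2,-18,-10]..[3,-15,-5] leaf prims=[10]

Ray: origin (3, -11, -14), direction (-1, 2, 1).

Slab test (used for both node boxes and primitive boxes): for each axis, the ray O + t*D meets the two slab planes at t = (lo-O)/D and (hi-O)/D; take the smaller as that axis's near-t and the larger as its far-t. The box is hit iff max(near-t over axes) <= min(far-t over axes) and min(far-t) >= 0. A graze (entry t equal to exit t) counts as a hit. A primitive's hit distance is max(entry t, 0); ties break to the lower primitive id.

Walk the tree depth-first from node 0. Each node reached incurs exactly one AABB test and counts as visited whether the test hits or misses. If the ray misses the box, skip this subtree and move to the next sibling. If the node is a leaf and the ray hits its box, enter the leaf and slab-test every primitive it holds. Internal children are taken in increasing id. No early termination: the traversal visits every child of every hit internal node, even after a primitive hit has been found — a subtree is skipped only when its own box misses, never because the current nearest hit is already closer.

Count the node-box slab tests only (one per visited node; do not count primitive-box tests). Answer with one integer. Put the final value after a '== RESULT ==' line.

Trace the traversal:
N0 x:[-17,22] y:[-7/2,10] z:[-1,35] -> hit [-1,10], descend [6, 9]
  N6 x:[-11,14] y:[-7/2,15/2] z:[-1,20] -> hit [-1,15/2], descend [19, 22]
    N19 x:[-11,14] y:[-7/2,2] z:[-1,20] -> hit [-1,2], descend [4, 15]
      N4 x:[-4,14] y:[-1,2] z:[9,20] -> miss, prune
      N15 x:[-11,5] y:[-7/2,2] z:[-1,9] -> hit [-1,2], descend [20, 24]
        N20 x:[-11,-8] y:[3/2,2] z:[-1,3] -> miss, prune
        N24 x:[0,5] y:[-7/2,-2] z:[4,9] -> miss, prune
    N22 x:[-4,11] y:[2,15/2] z:[3,16] -> hit [3,15/2], descend [8, 12]
      N8 x:[4,11] y:[2,15/2] z:[5,15] -> hit [5,15/2], descend [2, 7]
        N2 x:[9,11] y:[2,7/2] z:[12,15] -> miss, prune
        N7 x:[4,9] y:[5,15/2] z:[5,10] -> hit [5,15/2] leaf, test {P2@t=5}
      N12 x:[-4,4] y:[3,6] z:[3,16] -> hit [3,4], descend [1, 18]
        N1 x:[-2,4] y:[4,6] z:[3,13] -> hit [4,4], descend [5, 23]
          N5 x:[-1,1] y:[4,11/2] z:[9,13] -> miss, prune
          N23 x:[-2,4] y:[9/2,6] z:[3,9] -> miss, prune
        N18 x:[-4,1] y:[3,4] z:[7,16] -> miss, prune
  N9 x:[-17,22] y:[1,10] z:[22,35] -> miss, prune

Summary -> nodes [0, 6, 19, 4, 15, 20, 24, 22, 8, 2, 7, 12, 1, 5, 23, 18, 9]; box-tests=17; leaf-entries=1; first=P2

== RESULT ==
17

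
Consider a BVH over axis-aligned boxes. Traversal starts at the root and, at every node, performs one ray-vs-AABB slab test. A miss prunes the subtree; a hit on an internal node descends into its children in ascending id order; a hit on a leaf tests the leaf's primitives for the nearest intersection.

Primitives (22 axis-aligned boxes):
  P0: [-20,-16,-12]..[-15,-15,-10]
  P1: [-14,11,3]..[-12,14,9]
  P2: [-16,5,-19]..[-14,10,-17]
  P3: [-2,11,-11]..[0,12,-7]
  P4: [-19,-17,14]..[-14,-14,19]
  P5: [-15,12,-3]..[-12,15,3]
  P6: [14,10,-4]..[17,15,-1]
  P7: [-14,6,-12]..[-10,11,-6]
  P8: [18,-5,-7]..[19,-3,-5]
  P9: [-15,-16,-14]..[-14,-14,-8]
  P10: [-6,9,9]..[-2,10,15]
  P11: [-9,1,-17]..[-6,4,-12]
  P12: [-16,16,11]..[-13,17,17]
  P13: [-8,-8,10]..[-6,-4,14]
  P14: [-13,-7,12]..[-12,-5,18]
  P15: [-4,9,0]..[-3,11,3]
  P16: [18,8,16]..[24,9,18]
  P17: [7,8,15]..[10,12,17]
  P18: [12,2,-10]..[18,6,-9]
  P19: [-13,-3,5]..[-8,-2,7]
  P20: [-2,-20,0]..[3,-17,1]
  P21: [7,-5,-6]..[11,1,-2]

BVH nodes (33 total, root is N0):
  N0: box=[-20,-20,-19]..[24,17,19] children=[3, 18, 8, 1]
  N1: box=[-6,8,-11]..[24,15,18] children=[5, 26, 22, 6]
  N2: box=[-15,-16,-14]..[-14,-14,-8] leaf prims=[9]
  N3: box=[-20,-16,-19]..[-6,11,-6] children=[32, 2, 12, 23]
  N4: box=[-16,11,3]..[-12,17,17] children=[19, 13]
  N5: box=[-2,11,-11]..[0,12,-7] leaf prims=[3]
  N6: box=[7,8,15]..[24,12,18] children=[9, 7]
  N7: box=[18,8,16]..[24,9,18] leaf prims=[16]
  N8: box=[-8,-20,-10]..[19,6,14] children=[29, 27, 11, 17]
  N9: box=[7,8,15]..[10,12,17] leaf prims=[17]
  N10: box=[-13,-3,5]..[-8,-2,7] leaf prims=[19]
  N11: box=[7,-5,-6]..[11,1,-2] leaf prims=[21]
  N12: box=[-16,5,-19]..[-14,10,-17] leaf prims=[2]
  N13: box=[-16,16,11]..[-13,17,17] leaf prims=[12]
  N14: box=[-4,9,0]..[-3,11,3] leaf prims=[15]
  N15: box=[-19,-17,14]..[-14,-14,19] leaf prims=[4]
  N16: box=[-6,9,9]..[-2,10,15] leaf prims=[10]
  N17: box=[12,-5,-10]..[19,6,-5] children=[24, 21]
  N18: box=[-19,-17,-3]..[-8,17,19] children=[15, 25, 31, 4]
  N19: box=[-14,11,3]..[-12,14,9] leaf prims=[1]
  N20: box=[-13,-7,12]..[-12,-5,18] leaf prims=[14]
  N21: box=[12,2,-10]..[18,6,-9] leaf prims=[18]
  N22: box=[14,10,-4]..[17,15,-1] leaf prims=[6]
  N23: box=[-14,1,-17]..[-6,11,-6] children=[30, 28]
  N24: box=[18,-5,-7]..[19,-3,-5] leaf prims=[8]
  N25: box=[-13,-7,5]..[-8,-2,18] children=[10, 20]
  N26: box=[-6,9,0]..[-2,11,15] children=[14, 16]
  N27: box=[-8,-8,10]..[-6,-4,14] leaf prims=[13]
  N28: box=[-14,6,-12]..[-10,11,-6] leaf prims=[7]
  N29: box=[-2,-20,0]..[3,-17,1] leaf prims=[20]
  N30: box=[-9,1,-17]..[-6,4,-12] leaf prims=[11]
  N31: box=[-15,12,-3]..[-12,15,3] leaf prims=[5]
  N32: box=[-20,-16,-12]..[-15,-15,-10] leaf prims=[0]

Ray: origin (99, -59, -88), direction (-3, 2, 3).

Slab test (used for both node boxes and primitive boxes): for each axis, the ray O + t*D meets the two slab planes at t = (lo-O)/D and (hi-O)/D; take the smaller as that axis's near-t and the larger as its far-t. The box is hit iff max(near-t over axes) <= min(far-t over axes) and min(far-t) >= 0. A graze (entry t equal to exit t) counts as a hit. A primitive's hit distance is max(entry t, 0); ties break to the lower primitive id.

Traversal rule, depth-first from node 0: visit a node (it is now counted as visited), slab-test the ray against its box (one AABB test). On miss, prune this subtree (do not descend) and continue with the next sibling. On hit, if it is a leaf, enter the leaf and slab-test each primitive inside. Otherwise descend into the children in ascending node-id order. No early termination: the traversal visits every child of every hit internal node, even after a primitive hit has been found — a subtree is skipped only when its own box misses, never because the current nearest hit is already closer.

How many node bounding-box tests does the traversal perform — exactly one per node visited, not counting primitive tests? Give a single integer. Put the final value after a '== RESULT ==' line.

Trace the traversal:
N0 x:[25,119/3] y:[39/2,38] z:[23,107/3] -> hit [25,107/3], descend [1, 3, 8, 18]
  N1 x:[25,35] y:[67/2,37] z:[77/3,106/3] -> hit [67/2,35], descend [5, 6, 22, 26]
    N5 x:[33,101/3] y:[35,71/2] z:[77/3,27] -> miss, prune
    N6 x:[25,92/3] y:[67/2,71/2] z:[103/3,106/3] -> miss, prune
    N22 x:[82/3,85/3] y:[69/2,37] z:[28,29] -> miss, prune
    N26 x:[101/3,35] y:[34,35] z:[88/3,103/3] -> hit [34,103/3], descend [14, 16]
      N14 x:[34,103/3] y:[34,35] z:[88/3,91/3] -> miss, prune
      N16 x:[101/3,35] y:[34,69/2] z:[97/3,103/3] -> hit [34,103/3] leaf, test {P10@t=34}
  N3 x:[35,119/3] y:[43/2,35] z:[23,82/3] -> miss, prune
  N8 x:[80/3,107/3] y:[39/2,65/2] z:[26,34] -> hit [80/3,65/2], descend [11, 17, 27, 29]
    N11 x:[88/3,92/3] y:[27,30] z:[82/3,86/3] -> miss, prune
    N17 x:[80/3,29] y:[27,65/2] z:[26,83/3] -> hit [27,83/3], descend [21, 24]
      N21 x:[27,29] y:[61/2,65/2] z:[26,79/3] -> miss, prune
      N24 x:[80/3,27] y:[27,28] z:[27,83/3] -> hit [27,27] leaf, test {P8@t=27}
    N27 x:[35,107/3] y:[51/2,55/2] z:[98/3,34] -> miss, prune
    N29 x:[32,101/3] y:[39/2,21] z:[88/3,89/3] -> miss, prune
  N18 x:[107/3,118/3] y:[21,38] z:[85/3,107/3] -> hit [107/3,107/3], descend [4, 15, 25, 31]
    N4 x:[37,115/3] y:[35,38] z:[91/3,35] -> miss, prune
    N15 x:[113/3,118/3] y:[21,45/2] z:[34,107/3] -> miss, prune
    N25 x:[107/3,112/3] y:[26,57/2] z:[31,106/3] -> miss, prune
    N31 x:[37,38] y:[71/2,37] z:[85/3,91/3] -> miss, prune

21 AABB tests over nodes [0, 1, 5, 6, 22, 26, 14, 16, 3, 8, 11, 17, 21, 24, 27, 29, 18, 4, 15, 25, 31]; 2 leaves entered; closest P8.

== RESULT ==
21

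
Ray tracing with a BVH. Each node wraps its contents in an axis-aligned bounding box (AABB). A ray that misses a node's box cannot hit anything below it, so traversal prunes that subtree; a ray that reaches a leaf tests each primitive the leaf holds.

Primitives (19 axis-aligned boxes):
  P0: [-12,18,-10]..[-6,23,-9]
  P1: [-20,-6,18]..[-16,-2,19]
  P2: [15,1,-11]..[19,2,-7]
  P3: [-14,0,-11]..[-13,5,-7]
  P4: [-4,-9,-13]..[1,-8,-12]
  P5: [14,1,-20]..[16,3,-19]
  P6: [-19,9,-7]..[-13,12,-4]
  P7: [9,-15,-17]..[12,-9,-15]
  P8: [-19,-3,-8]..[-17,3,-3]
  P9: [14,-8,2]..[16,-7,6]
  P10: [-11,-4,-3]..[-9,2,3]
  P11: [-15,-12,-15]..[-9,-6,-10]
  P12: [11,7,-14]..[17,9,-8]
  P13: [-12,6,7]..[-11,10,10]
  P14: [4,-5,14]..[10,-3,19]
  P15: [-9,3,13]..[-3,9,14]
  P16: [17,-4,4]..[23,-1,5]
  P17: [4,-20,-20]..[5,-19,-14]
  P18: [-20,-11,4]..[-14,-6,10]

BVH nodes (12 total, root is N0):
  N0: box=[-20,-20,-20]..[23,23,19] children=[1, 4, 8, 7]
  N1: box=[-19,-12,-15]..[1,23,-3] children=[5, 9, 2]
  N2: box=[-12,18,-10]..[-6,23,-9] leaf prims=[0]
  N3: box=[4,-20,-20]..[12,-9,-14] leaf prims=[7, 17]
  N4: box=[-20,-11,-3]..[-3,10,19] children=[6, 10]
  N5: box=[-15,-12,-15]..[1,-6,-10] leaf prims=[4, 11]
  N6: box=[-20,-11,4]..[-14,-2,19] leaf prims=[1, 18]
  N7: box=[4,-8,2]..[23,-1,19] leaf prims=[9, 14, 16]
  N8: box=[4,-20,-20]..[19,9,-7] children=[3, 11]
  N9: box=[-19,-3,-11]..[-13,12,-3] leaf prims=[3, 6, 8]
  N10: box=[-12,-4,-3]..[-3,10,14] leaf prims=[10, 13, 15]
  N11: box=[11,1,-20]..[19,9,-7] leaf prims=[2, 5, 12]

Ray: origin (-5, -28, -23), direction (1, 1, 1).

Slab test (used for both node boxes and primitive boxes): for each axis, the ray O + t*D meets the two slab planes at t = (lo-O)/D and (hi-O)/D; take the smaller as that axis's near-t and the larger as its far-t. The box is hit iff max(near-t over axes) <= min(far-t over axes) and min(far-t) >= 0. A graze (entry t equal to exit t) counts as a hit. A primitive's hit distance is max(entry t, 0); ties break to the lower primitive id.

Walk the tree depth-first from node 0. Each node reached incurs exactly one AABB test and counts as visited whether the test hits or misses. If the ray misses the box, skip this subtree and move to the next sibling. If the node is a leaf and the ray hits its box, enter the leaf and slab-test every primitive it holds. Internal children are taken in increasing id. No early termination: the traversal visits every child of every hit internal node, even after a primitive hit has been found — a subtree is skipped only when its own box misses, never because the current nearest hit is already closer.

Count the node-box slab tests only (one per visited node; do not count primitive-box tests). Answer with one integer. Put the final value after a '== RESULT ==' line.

Traverse from the root:
N0 x:[-15,28] y:[8,51] z:[3,42] -> hit [8,28], descend [1, 4, 7, 8]
  N1 x:[-14,6] y:[16,51] z:[8,20] -> miss, prune
  N4 x:[-15,2] y:[17,38] z:[20,42] -> miss, prune
  N7 x:[9,28] y:[20,27] z:[25,42] -> hit [25,27] leaf, test {P9(miss), P14(miss), P16@t=27}
  N8 x:[9,24] y:[8,37] z:[3,16] -> hit [9,16], descend [3, 11]
    N3 x:[9,17] y:[8,19] z:[3,9] -> hit [9,9] leaf, test {P7(miss), P17@t=9}
    N11 x:[16,24] y:[29,37] z:[3,16] -> miss, prune

order=[0, 1, 4, 7, 8, 3, 11]  |boxes|=7  |leaves|=2  hit=P17

== RESULT ==
7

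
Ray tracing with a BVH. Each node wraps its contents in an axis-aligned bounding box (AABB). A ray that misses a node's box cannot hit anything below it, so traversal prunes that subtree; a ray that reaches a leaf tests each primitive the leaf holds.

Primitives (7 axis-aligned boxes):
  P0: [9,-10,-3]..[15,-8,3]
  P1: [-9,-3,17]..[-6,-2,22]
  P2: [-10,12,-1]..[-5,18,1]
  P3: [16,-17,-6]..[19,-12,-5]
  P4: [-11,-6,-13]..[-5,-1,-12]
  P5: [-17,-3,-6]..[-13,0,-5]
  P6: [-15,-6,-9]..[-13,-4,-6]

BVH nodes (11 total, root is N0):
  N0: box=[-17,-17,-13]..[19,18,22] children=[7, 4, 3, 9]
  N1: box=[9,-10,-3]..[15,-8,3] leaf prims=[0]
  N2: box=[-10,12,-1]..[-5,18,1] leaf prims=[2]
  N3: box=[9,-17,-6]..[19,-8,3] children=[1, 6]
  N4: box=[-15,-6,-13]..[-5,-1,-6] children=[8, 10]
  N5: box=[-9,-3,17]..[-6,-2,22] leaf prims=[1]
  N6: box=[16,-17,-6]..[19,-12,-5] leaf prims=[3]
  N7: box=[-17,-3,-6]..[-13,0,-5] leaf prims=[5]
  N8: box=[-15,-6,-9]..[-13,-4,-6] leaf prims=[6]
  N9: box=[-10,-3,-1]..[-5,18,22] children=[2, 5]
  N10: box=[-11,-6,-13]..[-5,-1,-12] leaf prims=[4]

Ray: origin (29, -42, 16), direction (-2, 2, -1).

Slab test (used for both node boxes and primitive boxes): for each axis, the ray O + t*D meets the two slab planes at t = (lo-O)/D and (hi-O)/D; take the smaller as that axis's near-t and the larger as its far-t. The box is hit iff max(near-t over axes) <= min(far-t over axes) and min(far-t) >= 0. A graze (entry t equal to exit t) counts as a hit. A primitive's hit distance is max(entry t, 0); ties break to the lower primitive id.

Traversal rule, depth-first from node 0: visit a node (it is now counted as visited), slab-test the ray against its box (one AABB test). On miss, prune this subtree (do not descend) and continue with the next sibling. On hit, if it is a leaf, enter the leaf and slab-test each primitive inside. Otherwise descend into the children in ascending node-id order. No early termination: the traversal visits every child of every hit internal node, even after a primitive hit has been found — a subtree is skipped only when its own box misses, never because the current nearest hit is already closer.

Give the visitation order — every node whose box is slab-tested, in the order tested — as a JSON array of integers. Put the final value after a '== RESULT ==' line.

Trace the traversal:
N0 x:[5,23] y:[25/2,30] z:[-6,29] -> hit [25/2,23], descend [3, 4, 7, 9]
  N3 x:[5,10] y:[25/2,17] z:[13,22] -> miss, prune
  N4 x:[17,22] y:[18,41/2] z:[22,29] -> miss, prune
  N7 x:[21,23] y:[39/2,21] z:[21,22] -> hit [21,21] leaf, test {P5@t=21}
  N9 x:[17,39/2] y:[39/2,30] z:[-6,17] -> miss, prune

Visited [0, 3, 4, 7, 9]. Tests: 5 box, 1 leaf. Nearest: P5.

== RESULT ==
[0, 3, 4, 7, 9]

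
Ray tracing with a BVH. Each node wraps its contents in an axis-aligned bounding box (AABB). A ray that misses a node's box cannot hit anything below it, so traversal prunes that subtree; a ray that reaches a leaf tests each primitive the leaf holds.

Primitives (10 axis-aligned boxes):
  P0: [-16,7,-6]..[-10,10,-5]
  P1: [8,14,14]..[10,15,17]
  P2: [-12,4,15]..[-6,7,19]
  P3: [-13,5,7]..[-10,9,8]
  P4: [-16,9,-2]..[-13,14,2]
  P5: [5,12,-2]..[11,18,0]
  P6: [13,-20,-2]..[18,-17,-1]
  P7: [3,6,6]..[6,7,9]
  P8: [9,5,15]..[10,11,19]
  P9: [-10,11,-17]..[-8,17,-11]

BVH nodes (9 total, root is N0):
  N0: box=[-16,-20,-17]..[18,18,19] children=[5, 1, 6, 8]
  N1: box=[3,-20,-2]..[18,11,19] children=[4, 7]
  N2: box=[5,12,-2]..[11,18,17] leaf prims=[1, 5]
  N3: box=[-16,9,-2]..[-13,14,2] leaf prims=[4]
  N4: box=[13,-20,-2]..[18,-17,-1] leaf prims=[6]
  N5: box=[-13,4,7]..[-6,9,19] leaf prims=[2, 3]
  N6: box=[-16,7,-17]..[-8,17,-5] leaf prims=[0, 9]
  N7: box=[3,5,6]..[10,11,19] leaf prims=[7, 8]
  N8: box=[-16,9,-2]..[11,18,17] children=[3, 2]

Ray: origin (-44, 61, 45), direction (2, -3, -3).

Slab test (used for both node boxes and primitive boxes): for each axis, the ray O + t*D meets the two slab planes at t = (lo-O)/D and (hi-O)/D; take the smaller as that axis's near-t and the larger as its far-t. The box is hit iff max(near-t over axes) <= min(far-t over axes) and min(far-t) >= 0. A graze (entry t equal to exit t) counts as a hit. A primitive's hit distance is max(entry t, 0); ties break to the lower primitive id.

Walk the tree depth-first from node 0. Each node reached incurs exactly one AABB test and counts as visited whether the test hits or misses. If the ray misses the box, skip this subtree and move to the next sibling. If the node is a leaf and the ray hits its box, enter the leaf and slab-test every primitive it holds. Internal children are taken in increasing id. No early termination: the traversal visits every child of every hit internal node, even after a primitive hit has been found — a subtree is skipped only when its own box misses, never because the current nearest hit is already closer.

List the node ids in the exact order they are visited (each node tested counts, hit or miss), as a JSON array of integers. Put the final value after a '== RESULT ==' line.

Walk:
N0 x:[14,31] y:[43/3,27] z:[26/3,62/3] -> hit [43/3,62/3], descend [1, 5, 6, 8]
  N1 x:[47/2,31] y:[50/3,27] z:[26/3,47/3] -> miss, prune
  N5 x:[31/2,19] y:[52/3,19] z:[26/3,38/3] -> miss, prune
  N6 x:[14,18] y:[44/3,18] z:[50/3,62/3] -> hit [50/3,18] leaf, test {P0@t=17, P9(miss)}
  N8 x:[14,55/2] y:[43/3,52/3] z:[28/3,47/3] -> hit [43/3,47/3], descend [2, 3]
    N2 x:[49/2,55/2] y:[43/3,49/3] z:[28/3,47/3] -> miss, prune
    N3 x:[14,31/2] y:[47/3,52/3] z:[43/3,47/3] -> miss, prune

Summary -> nodes [0, 1, 5, 6, 8, 2, 3]; box-tests=7; leaf-entries=1; first=P0

== RESULT ==
[0, 1, 5, 6, 8, 2, 3]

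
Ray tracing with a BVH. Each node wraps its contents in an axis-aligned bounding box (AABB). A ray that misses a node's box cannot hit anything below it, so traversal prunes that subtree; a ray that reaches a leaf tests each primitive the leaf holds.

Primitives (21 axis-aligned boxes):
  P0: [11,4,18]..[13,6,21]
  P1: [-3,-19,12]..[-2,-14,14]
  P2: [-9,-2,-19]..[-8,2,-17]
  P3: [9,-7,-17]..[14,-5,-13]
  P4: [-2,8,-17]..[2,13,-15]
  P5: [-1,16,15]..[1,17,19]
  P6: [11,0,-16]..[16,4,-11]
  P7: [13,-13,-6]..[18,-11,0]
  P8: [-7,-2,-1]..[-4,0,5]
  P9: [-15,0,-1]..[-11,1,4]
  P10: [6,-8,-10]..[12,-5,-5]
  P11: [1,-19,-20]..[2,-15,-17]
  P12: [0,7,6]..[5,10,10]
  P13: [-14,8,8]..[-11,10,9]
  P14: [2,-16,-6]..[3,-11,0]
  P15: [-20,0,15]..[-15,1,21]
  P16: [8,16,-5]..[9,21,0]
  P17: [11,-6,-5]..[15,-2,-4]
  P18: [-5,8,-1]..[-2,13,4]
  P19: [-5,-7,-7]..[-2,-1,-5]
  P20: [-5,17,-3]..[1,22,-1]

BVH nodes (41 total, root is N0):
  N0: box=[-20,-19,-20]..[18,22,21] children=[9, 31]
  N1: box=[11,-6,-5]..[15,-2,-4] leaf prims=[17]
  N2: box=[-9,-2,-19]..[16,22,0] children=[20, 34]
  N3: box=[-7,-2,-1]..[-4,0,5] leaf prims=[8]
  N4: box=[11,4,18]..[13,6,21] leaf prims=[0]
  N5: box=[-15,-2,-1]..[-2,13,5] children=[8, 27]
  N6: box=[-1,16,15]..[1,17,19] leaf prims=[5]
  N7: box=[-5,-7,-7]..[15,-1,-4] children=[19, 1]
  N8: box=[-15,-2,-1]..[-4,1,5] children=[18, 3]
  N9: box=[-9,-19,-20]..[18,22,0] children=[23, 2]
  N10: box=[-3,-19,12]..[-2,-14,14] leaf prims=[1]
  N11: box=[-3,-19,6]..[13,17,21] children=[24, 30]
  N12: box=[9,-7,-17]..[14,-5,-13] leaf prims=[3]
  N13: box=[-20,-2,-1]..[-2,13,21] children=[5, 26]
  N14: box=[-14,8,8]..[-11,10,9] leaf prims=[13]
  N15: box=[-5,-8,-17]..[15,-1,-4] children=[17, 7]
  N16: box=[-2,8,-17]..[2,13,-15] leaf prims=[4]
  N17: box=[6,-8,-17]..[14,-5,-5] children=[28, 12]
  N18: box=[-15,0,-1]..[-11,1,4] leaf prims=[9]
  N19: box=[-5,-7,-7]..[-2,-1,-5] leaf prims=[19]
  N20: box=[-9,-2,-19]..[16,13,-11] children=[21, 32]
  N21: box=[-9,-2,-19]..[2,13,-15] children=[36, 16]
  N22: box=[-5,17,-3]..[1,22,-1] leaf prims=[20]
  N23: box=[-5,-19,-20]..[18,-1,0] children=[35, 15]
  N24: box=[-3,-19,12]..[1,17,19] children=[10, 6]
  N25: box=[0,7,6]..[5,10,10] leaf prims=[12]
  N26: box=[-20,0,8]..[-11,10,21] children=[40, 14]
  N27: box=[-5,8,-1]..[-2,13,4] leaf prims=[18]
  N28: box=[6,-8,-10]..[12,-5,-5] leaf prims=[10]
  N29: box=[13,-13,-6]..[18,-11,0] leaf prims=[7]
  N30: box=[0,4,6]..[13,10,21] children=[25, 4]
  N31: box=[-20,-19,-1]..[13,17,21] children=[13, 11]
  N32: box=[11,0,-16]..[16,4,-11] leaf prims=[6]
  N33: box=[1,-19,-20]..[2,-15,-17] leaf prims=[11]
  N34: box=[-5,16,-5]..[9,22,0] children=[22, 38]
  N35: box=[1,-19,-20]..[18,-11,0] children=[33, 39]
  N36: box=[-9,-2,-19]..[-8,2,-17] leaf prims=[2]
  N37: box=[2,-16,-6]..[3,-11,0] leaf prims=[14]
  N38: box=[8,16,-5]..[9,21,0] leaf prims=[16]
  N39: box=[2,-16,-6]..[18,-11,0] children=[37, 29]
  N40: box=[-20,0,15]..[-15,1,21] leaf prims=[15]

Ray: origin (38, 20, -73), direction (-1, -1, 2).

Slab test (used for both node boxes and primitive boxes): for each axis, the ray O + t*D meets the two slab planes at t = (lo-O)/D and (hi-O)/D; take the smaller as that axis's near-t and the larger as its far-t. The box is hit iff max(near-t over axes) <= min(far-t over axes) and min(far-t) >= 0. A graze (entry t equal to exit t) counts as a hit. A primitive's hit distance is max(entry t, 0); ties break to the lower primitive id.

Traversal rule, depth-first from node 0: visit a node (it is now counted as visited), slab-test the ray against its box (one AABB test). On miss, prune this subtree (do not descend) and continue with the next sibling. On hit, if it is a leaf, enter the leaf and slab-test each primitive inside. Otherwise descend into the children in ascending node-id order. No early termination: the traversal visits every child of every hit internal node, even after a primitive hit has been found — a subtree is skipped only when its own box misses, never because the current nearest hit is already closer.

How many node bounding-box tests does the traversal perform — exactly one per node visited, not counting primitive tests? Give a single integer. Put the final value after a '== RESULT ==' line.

Walk:
N0 x:[20,58] y:[-2,39] z:[53/2,47] -> hit [53/2,39], descend [9, 31]
  N9 x:[20,47] y:[-2,39] z:[53/2,73/2] -> hit [53/2,73/2], descend [2, 23]
    N2 x:[22,47] y:[-2,22] z:[27,73/2] -> miss, prune
    N23 x:[20,43] y:[21,39] z:[53/2,73/2] -> hit [53/2,73/2], descend [15, 35]
      N15 x:[23,43] y:[21,28] z:[28,69/2] -> hit [28,28], descend [7, 17]
        N7 x:[23,43] y:[21,27] z:[33,69/2] -> miss, prune
        N17 x:[24,32] y:[25,28] z:[28,34] -> hit [28,28], descend [12, 28]
          N12 x:[24,29] y:[25,27] z:[28,30] -> miss, prune
          N28 x:[26,32] y:[25,28] z:[63/2,34] -> miss, prune
      N35 x:[20,37] y:[31,39] z:[53/2,73/2] -> hit [31,73/2], descend [33, 39]
        N33 x:[36,37] y:[35,39] z:[53/2,28] -> miss, prune
        N39 x:[20,36] y:[31,36] z:[67/2,73/2] -> hit [67/2,36], descend [29, 37]
          N29 x:[20,25] y:[31,33] z:[67/2,73/2] -> miss, prune
          N37 x:[35,36] y:[31,36] z:[67/2,73/2] -> hit [35,36] leaf, test {P14@t=35}
  N31 x:[25,58] y:[3,39] z:[36,47] -> hit [36,39], descend [11, 13]
    N11 x:[25,41] y:[3,39] z:[79/2,47] -> miss, prune
    N13 x:[40,58] y:[7,22] z:[36,47] -> miss, prune

Visited [0, 9, 2, 23, 15, 7, 17, 12, 28, 35, 33, 39, 29, 37, 31, 11, 13]. Tests: 17 box, 1 leaf. Nearest: P14.

== RESULT ==
17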